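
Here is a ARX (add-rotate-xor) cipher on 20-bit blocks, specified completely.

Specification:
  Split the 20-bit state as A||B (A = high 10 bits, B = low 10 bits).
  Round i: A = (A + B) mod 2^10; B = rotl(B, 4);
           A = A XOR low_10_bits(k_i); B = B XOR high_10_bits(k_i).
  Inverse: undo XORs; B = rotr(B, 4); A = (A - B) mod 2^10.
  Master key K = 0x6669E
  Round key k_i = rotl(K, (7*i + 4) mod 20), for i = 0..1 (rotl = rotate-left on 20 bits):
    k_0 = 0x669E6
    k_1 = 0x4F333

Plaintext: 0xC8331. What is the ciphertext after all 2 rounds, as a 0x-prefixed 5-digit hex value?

0x43956

s_0 = plaintext = 0xC8331
s_1 = Round(s_0, k_0) = 0xEDE86
s_2 = Round(s_1, k_1) = 0x43956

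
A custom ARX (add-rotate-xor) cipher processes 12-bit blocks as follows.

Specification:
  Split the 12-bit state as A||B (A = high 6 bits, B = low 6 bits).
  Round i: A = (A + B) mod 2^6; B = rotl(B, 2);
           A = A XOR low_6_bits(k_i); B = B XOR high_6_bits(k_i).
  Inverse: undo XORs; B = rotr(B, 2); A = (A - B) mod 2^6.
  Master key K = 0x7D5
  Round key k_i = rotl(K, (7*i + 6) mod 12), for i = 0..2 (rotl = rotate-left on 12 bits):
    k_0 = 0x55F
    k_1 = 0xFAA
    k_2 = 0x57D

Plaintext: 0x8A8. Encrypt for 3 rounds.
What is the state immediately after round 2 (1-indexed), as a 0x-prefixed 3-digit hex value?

s_0 = plaintext = 0x8A8
s_1 = Round(s_0, k_0) = 0x577
s_2 = Round(s_1, k_1) = 0x9A1
s_3 = Round(s_2, k_2) = 0xE93

0x9A1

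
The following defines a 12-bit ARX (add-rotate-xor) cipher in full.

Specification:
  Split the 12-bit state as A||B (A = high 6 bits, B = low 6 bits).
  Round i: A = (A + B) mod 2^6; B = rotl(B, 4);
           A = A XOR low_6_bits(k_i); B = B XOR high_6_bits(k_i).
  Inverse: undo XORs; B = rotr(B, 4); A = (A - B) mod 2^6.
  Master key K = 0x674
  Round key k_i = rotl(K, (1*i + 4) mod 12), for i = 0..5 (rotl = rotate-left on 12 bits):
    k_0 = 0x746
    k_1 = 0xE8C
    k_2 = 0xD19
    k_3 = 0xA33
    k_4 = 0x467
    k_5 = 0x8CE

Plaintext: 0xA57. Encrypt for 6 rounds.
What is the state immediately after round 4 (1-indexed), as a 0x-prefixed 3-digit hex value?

0xC26

s_0 = plaintext = 0xA57
s_1 = Round(s_0, k_0) = 0x1A8
s_2 = Round(s_1, k_1) = 0x8B0
s_3 = Round(s_2, k_2) = 0x2F8
s_4 = Round(s_3, k_3) = 0xC26
s_5 = Round(s_4, k_4) = 0xC78
s_6 = Round(s_5, k_5) = 0x9ED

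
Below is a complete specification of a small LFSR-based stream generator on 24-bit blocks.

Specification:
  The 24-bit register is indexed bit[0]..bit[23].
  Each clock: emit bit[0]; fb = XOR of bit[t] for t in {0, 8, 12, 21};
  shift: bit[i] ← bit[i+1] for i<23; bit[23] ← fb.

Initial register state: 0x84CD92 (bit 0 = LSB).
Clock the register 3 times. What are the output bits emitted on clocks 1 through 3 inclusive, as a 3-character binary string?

reg_0 = 0x84CD92
clock 1: out=0, reg = 0xC266C9
clock 2: out=1, reg = 0xE13364
clock 3: out=0, reg = 0xF099B2

010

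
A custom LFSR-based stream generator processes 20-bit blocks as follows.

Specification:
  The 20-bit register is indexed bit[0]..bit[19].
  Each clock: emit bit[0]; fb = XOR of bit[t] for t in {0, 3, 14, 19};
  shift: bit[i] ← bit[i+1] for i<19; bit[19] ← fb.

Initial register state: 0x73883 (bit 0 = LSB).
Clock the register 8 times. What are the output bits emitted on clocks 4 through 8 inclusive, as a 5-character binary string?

00001

reg_0 = 0x73883
clock 1: out=1, reg = 0xB9C41
clock 2: out=1, reg = 0x5CE20
clock 3: out=0, reg = 0xAE710
clock 4: out=0, reg = 0x57388
clock 5: out=0, reg = 0x2B9C4
clock 6: out=0, reg = 0x15CE2
clock 7: out=0, reg = 0x8AE71
clock 8: out=1, reg = 0x45738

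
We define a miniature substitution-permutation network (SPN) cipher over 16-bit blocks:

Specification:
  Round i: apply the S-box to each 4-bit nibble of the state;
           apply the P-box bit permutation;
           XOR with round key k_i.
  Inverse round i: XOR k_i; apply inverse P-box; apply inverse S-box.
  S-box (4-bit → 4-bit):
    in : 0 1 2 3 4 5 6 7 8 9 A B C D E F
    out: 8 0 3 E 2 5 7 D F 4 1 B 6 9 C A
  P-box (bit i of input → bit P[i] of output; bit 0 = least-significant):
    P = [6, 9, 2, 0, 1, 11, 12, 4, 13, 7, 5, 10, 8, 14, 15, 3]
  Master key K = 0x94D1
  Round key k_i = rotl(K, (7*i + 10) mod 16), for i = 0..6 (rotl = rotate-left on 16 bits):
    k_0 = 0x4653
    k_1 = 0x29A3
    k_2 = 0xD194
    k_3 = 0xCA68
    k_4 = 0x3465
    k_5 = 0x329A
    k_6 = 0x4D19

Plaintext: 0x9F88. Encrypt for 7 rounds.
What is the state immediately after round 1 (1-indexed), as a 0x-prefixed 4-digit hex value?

s_0 = plaintext = 0x9F88
s_1 = Round(s_0, k_0) = 0xD884
s_2 = Round(s_1, k_1) = 0x1619
s_3 = Round(s_2, k_2) = 0xF130
s_4 = Round(s_3, k_3) = 0x9271
s_5 = Round(s_4, k_4) = 0x84F7
s_6 = Round(s_5, k_5) = 0xFB47
s_7 = Round(s_6, k_6) = 0x21D4

0xD884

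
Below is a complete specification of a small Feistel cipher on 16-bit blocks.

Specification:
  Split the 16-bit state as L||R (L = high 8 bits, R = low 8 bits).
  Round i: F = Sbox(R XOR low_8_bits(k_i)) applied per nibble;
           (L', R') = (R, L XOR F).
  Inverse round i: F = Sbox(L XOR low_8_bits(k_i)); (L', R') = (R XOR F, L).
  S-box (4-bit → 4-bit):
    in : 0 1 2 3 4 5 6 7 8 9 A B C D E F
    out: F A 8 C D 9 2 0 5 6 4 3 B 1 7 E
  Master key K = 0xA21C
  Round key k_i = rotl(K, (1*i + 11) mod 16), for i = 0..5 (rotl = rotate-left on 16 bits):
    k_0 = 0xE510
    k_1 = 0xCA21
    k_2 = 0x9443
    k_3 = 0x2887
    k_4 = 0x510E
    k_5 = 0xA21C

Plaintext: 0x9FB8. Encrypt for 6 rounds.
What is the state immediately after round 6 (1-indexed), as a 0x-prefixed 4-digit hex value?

0x4025

s_0 = plaintext = 0x9FB8
s_1 = Round(s_0, k_0) = 0xB8DA
s_2 = Round(s_1, k_1) = 0xDA5B
s_3 = Round(s_2, k_2) = 0x5B7F
s_4 = Round(s_3, k_3) = 0x7FBE
s_5 = Round(s_4, k_4) = 0xBE40
s_6 = Round(s_5, k_5) = 0x4025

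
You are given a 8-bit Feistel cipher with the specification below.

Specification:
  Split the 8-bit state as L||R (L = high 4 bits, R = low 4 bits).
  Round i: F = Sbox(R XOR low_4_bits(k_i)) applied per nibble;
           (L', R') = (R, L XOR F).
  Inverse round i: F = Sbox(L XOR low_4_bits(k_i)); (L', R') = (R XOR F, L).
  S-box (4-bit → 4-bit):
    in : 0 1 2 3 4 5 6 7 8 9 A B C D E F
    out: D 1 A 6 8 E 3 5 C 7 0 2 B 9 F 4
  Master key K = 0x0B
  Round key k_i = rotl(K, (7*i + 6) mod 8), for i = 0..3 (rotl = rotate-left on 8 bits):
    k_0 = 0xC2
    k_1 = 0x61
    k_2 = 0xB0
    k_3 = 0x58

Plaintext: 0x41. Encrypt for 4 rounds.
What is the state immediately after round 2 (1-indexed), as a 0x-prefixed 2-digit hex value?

s_0 = plaintext = 0x41
s_1 = Round(s_0, k_0) = 0x12
s_2 = Round(s_1, k_1) = 0x27
s_3 = Round(s_2, k_2) = 0x77
s_4 = Round(s_3, k_3) = 0x73

0x27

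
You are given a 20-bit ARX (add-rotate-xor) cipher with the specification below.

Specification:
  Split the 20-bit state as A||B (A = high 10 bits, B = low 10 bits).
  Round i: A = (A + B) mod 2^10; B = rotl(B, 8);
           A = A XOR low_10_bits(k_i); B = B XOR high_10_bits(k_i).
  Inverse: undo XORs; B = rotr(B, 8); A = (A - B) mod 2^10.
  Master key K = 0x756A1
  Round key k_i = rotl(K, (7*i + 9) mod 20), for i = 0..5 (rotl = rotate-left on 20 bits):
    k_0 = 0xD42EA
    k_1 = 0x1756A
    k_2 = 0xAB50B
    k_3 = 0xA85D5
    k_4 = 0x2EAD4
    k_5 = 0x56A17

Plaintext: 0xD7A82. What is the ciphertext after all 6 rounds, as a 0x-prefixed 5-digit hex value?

0x1E540

s_0 = plaintext = 0xD7A82
s_1 = Round(s_0, k_0) = 0xC29F0
s_2 = Round(s_1, k_1) = 0x64021
s_3 = Round(s_2, k_2) = 0x2EBA5
s_4 = Round(s_3, k_3) = 0x62B48
s_5 = Round(s_4, k_4) = 0x81868
s_6 = Round(s_5, k_5) = 0x1E540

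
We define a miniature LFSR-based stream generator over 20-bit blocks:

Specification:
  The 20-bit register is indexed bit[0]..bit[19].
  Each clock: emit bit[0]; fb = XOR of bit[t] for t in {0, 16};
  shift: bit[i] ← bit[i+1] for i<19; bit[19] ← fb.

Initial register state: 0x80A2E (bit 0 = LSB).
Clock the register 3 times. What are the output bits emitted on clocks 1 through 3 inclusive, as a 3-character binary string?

011

reg_0 = 0x80A2E
clock 1: out=0, reg = 0x40517
clock 2: out=1, reg = 0xA028B
clock 3: out=1, reg = 0xD0145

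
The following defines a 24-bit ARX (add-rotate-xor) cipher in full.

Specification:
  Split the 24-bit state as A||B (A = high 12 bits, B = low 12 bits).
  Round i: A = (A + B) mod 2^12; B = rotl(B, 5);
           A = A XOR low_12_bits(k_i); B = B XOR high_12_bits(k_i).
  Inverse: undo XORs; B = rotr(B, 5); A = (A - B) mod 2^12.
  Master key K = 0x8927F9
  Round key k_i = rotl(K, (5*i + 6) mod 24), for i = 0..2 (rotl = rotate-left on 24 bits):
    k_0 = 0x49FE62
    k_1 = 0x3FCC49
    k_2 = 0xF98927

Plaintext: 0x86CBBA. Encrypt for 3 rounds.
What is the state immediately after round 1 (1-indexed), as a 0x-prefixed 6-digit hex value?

s_0 = plaintext = 0x86CBBA
s_1 = Round(s_0, k_0) = 0xA443C8
s_2 = Round(s_1, k_1) = 0x245AFB
s_3 = Round(s_2, k_2) = 0x4670ED

0xA443C8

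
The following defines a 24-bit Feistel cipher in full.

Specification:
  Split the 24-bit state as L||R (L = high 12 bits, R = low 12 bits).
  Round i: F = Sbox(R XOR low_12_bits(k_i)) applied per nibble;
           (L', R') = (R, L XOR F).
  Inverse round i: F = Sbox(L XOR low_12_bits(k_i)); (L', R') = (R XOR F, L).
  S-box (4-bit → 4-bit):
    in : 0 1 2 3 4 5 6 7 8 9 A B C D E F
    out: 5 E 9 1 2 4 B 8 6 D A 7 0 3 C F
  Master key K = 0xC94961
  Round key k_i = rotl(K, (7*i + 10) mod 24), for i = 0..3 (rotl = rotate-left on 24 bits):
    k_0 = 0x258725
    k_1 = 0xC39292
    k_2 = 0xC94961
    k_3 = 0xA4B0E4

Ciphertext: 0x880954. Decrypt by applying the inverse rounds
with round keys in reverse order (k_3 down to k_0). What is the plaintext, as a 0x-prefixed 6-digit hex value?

0x8C516C

s_0 = ciphertext = 0x880954
s_1 = InvRound(s_0, k_3) = 0xFE6880
s_2 = InvRound(s_1, k_2) = 0x3E8FE6
s_3 = InvRound(s_2, k_1) = 0x16C3E8
s_4 = InvRound(s_3, k_0) = 0x8C516C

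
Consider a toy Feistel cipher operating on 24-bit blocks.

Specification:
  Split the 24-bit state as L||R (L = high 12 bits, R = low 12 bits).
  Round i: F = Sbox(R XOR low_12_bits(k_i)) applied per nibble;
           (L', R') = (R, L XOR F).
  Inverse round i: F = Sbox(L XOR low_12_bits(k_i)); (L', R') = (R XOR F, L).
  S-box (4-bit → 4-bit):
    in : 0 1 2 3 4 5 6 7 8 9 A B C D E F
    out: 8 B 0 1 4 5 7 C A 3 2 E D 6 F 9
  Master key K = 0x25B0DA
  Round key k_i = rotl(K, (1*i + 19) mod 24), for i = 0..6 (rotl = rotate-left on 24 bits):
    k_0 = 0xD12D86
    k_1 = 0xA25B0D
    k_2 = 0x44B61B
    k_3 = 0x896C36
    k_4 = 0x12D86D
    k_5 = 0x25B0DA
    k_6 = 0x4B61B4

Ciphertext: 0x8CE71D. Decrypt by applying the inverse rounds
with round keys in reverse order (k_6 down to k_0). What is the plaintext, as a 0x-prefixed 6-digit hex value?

0x4D8D29

s_0 = ciphertext = 0x8CE71D
s_1 = InvRound(s_0, k_6) = 0x4DF8CE
s_2 = InvRound(s_1, k_5) = 0xC4B4DF
s_3 = InvRound(s_2, k_4) = 0x0D8C4B
s_4 = InvRound(s_3, k_3) = 0x1B40D8
s_5 = InvRound(s_4, k_2) = 0xCF11B4
s_6 = InvRound(s_5, k_1) = 0xD29CF1
s_7 = InvRound(s_6, k_0) = 0x4D8D29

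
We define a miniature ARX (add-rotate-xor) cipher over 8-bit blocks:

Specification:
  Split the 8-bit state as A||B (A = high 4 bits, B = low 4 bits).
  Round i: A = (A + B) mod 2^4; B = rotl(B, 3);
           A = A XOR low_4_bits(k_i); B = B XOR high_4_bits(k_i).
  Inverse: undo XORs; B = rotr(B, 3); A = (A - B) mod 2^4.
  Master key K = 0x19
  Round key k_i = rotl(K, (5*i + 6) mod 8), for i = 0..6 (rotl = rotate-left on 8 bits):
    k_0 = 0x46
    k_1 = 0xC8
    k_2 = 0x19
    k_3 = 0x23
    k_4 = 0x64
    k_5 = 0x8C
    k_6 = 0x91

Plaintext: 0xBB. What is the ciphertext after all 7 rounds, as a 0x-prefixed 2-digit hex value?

s_0 = plaintext = 0xBB
s_1 = Round(s_0, k_0) = 0x09
s_2 = Round(s_1, k_1) = 0x10
s_3 = Round(s_2, k_2) = 0x81
s_4 = Round(s_3, k_3) = 0xAA
s_5 = Round(s_4, k_4) = 0x03
s_6 = Round(s_5, k_5) = 0xF1
s_7 = Round(s_6, k_6) = 0x11

0x11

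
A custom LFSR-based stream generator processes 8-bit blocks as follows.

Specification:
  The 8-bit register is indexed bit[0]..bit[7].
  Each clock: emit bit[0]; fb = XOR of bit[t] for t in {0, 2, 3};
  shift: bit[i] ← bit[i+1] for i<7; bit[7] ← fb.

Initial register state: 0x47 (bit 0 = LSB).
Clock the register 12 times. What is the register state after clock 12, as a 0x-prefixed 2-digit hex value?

reg_0 = 0x47
clock 1: out=1, reg = 0x23
clock 2: out=1, reg = 0x91
clock 3: out=1, reg = 0xC8
clock 4: out=0, reg = 0xE4
clock 5: out=0, reg = 0xF2
clock 6: out=0, reg = 0x79
clock 7: out=1, reg = 0x3C
clock 8: out=0, reg = 0x1E
clock 9: out=0, reg = 0x0F
clock 10: out=1, reg = 0x87
clock 11: out=1, reg = 0x43
clock 12: out=1, reg = 0xA1

0xA1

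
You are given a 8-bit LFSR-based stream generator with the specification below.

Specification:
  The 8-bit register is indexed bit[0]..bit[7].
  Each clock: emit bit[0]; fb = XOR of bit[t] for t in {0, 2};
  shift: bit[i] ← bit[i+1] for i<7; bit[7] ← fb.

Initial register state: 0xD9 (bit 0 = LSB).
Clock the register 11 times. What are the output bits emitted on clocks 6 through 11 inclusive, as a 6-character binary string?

011111

reg_0 = 0xD9
clock 1: out=1, reg = 0xEC
clock 2: out=0, reg = 0xF6
clock 3: out=0, reg = 0xFB
clock 4: out=1, reg = 0xFD
clock 5: out=1, reg = 0x7E
clock 6: out=0, reg = 0xBF
clock 7: out=1, reg = 0x5F
clock 8: out=1, reg = 0x2F
clock 9: out=1, reg = 0x17
clock 10: out=1, reg = 0x0B
clock 11: out=1, reg = 0x85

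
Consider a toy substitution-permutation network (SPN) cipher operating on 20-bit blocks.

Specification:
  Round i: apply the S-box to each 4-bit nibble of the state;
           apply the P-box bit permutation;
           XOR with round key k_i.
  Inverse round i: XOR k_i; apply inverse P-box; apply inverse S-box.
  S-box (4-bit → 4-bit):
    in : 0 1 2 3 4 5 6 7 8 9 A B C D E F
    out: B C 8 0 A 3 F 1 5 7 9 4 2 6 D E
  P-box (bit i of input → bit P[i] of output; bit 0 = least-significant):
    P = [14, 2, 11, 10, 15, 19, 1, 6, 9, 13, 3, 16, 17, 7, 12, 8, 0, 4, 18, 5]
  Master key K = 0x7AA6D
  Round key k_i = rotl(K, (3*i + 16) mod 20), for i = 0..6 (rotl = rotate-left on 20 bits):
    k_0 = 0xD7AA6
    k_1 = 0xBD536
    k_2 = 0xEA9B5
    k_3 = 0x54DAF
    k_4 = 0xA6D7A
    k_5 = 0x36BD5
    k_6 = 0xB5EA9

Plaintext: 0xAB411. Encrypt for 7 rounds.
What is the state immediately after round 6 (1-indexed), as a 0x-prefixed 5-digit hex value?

0xCA352

s_0 = plaintext = 0xAB411
s_1 = Round(s_0, k_0) = 0xC46C5
s_2 = Round(s_1, k_1) = 0x2B6AA
s_3 = Round(s_2, k_2) = 0xF5FDD
s_4 = Round(s_3, k_3) = 0xA6511
s_5 = Round(s_4, k_4) = 0x85299
s_6 = Round(s_5, k_5) = 0xCA352
s_7 = Round(s_6, k_6) = 0x1DBB9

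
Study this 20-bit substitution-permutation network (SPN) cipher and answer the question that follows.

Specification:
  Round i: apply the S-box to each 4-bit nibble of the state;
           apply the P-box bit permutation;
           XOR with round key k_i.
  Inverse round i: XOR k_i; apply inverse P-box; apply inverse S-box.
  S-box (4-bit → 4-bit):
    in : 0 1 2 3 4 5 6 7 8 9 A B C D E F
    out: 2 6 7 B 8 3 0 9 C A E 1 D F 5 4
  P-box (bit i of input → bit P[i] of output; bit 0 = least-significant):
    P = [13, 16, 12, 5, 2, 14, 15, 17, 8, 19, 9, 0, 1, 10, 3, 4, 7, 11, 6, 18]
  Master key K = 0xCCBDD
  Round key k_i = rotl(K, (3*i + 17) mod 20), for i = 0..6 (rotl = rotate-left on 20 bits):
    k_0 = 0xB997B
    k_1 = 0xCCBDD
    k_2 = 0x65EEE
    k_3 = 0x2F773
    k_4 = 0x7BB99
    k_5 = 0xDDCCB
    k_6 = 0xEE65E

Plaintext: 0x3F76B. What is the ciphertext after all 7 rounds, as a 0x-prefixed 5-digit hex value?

0xFD50C

s_0 = plaintext = 0x3F76B
s_1 = Round(s_0, k_0) = 0xFB0F2
s_2 = Round(s_1, k_1) = 0x57B9F
s_3 = Round(s_2, k_2) = 0x4077C
s_4 = Round(s_3, k_3) = 0x4C256
s_5 = Round(s_4, k_4) = 0xBF887
s_6 = Round(s_5, k_5) = 0xF7E62
s_7 = Round(s_6, k_6) = 0xFD50C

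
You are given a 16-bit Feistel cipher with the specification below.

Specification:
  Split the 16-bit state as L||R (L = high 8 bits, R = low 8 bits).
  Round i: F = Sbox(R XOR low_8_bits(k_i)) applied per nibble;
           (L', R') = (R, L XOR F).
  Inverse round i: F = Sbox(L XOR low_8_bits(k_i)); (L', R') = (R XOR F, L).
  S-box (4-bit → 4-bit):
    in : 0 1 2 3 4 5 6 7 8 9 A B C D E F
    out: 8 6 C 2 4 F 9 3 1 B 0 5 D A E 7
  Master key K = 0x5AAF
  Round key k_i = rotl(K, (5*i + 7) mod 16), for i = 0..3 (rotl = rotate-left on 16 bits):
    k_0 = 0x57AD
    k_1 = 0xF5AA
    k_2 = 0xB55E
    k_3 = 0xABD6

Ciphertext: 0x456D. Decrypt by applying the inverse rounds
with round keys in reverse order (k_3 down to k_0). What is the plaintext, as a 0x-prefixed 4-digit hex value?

s_0 = ciphertext = 0x456D
s_1 = InvRound(s_0, k_3) = 0xDF45
s_2 = InvRound(s_1, k_2) = 0x53DF
s_3 = InvRound(s_2, k_1) = 0xA453
s_4 = InvRound(s_3, k_0) = 0xD8A4

0xD8A4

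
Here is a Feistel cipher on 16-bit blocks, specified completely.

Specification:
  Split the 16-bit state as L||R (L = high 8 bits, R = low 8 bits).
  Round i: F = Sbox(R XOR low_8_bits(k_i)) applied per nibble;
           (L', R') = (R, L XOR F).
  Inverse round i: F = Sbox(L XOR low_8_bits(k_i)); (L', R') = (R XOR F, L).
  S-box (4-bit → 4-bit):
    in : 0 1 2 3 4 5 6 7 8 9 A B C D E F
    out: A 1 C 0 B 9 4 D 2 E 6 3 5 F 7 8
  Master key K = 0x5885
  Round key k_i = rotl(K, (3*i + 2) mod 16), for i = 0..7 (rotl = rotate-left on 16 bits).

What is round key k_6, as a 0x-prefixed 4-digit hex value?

0x8855

K = 0x5885
k_0 = rotl(K, (3*0+2) mod 16) = rotl(K, 2) = 0x6215
k_1 = rotl(K, (3*1+2) mod 16) = rotl(K, 5) = 0x10AB
k_2 = rotl(K, (3*2+2) mod 16) = rotl(K, 8) = 0x8558
k_3 = rotl(K, (3*3+2) mod 16) = rotl(K, 11) = 0x2AC4
k_4 = rotl(K, (3*4+2) mod 16) = rotl(K, 14) = 0x5621
k_5 = rotl(K, (3*5+2) mod 16) = rotl(K, 1) = 0xB10A
k_6 = rotl(K, (3*6+2) mod 16) = rotl(K, 4) = 0x8855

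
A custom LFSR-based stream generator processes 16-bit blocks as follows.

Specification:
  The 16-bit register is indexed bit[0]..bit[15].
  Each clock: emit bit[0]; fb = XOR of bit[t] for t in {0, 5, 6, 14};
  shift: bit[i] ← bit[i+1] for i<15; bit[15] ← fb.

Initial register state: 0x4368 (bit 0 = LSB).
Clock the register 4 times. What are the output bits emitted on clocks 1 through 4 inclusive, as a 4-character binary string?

reg_0 = 0x4368
clock 1: out=0, reg = 0xA1B4
clock 2: out=0, reg = 0xD0DA
clock 3: out=0, reg = 0x686D
clock 4: out=1, reg = 0x3436

0001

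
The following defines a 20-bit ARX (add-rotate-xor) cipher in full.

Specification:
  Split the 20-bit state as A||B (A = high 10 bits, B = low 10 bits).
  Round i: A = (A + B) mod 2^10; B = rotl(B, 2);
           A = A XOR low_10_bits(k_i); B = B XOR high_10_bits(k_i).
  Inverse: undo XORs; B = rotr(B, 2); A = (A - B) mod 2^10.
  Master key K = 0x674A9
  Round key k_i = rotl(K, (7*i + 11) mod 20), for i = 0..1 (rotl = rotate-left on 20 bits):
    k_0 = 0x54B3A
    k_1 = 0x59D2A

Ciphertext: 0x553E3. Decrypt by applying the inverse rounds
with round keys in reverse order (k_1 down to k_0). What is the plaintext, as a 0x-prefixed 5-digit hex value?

0x5AF7C

s_0 = ciphertext = 0x553E3
s_1 = InvRound(s_0, k_1) = 0xF74A1
s_2 = InvRound(s_1, k_0) = 0x5AF7C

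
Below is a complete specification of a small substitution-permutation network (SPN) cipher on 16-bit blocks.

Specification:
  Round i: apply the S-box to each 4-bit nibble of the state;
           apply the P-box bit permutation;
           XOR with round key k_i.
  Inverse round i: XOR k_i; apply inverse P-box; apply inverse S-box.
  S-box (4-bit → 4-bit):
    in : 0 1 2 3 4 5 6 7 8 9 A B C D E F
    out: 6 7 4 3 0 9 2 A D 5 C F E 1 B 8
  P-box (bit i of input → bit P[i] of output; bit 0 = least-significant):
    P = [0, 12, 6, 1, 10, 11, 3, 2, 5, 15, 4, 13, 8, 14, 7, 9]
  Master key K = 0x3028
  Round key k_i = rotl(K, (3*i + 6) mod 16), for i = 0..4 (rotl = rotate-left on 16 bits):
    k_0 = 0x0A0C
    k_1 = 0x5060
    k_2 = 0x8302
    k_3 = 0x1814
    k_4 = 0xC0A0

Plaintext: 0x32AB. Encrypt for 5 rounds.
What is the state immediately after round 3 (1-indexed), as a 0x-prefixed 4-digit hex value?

s_0 = plaintext = 0x32AB
s_1 = Round(s_0, k_0) = 0x5B53
s_2 = Round(s_1, k_1) = 0xE755
s_3 = Round(s_2, k_2) = 0x6405
s_4 = Round(s_3, k_3) = 0x501F
s_5 = Round(s_4, k_4) = 0x4FBA

0x6405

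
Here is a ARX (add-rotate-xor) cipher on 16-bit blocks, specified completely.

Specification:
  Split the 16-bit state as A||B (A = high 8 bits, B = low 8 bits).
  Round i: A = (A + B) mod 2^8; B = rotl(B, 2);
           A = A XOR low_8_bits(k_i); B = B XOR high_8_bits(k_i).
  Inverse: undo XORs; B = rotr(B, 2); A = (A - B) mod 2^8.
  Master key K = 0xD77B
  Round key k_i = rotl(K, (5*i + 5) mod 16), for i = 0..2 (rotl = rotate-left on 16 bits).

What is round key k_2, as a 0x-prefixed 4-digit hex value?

0xEBBD

K = 0xD77B
k_0 = rotl(K, (5*0+5) mod 16) = rotl(K, 5) = 0xEF7A
k_1 = rotl(K, (5*1+5) mod 16) = rotl(K, 10) = 0xEF5D
k_2 = rotl(K, (5*2+5) mod 16) = rotl(K, 15) = 0xEBBD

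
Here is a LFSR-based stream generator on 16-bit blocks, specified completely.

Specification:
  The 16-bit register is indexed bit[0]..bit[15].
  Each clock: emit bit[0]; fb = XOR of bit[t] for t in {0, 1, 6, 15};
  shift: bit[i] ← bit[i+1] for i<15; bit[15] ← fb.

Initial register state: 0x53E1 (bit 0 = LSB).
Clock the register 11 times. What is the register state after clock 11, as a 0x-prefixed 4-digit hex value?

reg_0 = 0x53E1
clock 1: out=1, reg = 0x29F0
clock 2: out=0, reg = 0x94F8
clock 3: out=0, reg = 0x4A7C
clock 4: out=0, reg = 0xA53E
clock 5: out=0, reg = 0x529F
clock 6: out=1, reg = 0x294F
clock 7: out=1, reg = 0x94A7
clock 8: out=1, reg = 0xCA53
clock 9: out=1, reg = 0x6529
clock 10: out=1, reg = 0xB294
clock 11: out=0, reg = 0xD94A

0xD94A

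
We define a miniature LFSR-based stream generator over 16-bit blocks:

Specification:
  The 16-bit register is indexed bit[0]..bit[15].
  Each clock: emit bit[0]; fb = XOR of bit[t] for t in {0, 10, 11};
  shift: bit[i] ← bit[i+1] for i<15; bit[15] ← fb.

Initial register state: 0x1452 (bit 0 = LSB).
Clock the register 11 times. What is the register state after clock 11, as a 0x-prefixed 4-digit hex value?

0xF6A2

reg_0 = 0x1452
clock 1: out=0, reg = 0x8A29
clock 2: out=1, reg = 0x4514
clock 3: out=0, reg = 0xA28A
clock 4: out=0, reg = 0x5145
clock 5: out=1, reg = 0xA8A2
clock 6: out=0, reg = 0xD451
clock 7: out=1, reg = 0x6A28
clock 8: out=0, reg = 0xB514
clock 9: out=0, reg = 0xDA8A
clock 10: out=0, reg = 0xED45
clock 11: out=1, reg = 0xF6A2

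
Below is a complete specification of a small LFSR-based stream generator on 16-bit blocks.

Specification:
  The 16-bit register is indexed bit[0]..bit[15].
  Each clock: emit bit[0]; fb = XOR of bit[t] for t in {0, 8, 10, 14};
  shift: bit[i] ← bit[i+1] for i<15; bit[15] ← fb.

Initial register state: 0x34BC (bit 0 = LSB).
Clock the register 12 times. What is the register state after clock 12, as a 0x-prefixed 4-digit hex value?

reg_0 = 0x34BC
clock 1: out=0, reg = 0x9A5E
clock 2: out=0, reg = 0x4D2F
clock 3: out=1, reg = 0x2697
clock 4: out=1, reg = 0x134B
clock 5: out=1, reg = 0x09A5
clock 6: out=1, reg = 0x04D2
clock 7: out=0, reg = 0x8269
clock 8: out=1, reg = 0xC134
clock 9: out=0, reg = 0x609A
clock 10: out=0, reg = 0xB04D
clock 11: out=1, reg = 0xD826
clock 12: out=0, reg = 0xEC13

0xEC13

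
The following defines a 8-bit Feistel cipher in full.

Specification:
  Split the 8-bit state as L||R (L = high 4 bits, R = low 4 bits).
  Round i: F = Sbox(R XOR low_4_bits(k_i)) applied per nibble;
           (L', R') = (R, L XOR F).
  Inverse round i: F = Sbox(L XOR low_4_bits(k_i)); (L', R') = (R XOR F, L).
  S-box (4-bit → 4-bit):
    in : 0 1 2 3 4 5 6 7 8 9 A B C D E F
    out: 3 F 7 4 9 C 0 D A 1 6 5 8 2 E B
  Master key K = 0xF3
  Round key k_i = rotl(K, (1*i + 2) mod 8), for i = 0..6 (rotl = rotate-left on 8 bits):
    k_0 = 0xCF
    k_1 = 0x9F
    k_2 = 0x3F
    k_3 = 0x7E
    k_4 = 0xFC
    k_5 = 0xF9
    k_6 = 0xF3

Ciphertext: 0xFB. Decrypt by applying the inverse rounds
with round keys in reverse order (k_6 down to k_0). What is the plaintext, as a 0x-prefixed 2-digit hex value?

0xE9

s_0 = ciphertext = 0xFB
s_1 = InvRound(s_0, k_6) = 0x3F
s_2 = InvRound(s_1, k_5) = 0x93
s_3 = InvRound(s_2, k_4) = 0xF9
s_4 = InvRound(s_3, k_3) = 0x6F
s_5 = InvRound(s_4, k_2) = 0xE6
s_6 = InvRound(s_5, k_1) = 0x9E
s_7 = InvRound(s_6, k_0) = 0xE9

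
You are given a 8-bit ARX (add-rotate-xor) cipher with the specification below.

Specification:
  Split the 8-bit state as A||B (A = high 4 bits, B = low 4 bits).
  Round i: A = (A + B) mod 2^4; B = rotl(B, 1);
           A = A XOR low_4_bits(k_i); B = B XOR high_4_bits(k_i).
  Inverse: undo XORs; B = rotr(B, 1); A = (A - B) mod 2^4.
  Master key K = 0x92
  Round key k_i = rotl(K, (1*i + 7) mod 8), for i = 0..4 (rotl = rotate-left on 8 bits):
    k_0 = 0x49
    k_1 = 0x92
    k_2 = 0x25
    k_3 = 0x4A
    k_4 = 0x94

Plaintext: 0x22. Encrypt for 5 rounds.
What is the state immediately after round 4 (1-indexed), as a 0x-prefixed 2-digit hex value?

0x46

s_0 = plaintext = 0x22
s_1 = Round(s_0, k_0) = 0xD0
s_2 = Round(s_1, k_1) = 0xF9
s_3 = Round(s_2, k_2) = 0xD1
s_4 = Round(s_3, k_3) = 0x46
s_5 = Round(s_4, k_4) = 0xE5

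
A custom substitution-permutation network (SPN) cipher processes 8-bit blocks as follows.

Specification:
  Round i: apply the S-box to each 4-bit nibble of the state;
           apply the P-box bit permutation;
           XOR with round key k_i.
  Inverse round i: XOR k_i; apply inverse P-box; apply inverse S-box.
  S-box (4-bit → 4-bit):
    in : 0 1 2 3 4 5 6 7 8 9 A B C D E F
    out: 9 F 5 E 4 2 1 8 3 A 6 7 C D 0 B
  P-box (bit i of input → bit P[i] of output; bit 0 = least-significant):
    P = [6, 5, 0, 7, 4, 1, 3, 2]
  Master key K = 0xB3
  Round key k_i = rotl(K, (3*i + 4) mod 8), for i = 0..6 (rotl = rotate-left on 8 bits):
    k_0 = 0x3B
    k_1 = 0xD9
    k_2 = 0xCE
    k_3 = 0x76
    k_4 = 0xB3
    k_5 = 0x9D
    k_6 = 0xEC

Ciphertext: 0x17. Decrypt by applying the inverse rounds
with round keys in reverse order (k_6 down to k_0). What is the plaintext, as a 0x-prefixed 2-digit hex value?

0x0E

s_0 = ciphertext = 0x17
s_1 = InvRound(s_0, k_6) = 0xB1
s_2 = InvRound(s_1, k_5) = 0xC5
s_3 = InvRound(s_2, k_4) = 0xF8
s_4 = InvRound(s_3, k_3) = 0x37
s_5 = InvRound(s_4, k_2) = 0x21
s_6 = InvRound(s_5, k_1) = 0x2F
s_7 = InvRound(s_6, k_0) = 0x0E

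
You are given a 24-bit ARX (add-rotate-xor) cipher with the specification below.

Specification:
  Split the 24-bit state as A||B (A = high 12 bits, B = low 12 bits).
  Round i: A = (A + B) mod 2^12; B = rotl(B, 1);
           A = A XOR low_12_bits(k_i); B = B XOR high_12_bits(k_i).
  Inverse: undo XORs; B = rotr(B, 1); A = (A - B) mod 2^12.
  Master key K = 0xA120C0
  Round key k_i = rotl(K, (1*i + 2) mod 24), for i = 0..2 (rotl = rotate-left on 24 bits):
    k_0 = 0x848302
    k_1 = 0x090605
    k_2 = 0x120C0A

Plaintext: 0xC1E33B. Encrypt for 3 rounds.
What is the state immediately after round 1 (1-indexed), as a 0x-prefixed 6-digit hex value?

0xC5BE3E

s_0 = plaintext = 0xC1E33B
s_1 = Round(s_0, k_0) = 0xC5BE3E
s_2 = Round(s_1, k_1) = 0xC9CCED
s_3 = Round(s_2, k_2) = 0x5838FB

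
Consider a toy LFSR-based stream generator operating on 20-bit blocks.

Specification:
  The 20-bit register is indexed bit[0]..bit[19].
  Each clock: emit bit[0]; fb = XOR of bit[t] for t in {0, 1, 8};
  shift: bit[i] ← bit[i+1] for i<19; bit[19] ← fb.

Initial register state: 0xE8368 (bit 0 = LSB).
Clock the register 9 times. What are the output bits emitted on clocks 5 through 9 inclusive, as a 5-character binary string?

reg_0 = 0xE8368
clock 1: out=0, reg = 0xF41B4
clock 2: out=0, reg = 0xFA0DA
clock 3: out=0, reg = 0xFD06D
clock 4: out=1, reg = 0xFE836
clock 5: out=0, reg = 0xFF41B
clock 6: out=1, reg = 0x7FA0D
clock 7: out=1, reg = 0xBFD06
clock 8: out=0, reg = 0x5FE83
clock 9: out=1, reg = 0x2FF41

01101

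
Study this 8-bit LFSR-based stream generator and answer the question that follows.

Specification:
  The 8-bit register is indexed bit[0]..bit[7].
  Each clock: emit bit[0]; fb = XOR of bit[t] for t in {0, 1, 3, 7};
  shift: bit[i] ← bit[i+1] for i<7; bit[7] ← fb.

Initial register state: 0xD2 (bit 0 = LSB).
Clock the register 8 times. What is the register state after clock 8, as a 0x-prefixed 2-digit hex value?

0x60

reg_0 = 0xD2
clock 1: out=0, reg = 0x69
clock 2: out=1, reg = 0x34
clock 3: out=0, reg = 0x1A
clock 4: out=0, reg = 0x0D
clock 5: out=1, reg = 0x06
clock 6: out=0, reg = 0x83
clock 7: out=1, reg = 0xC1
clock 8: out=1, reg = 0x60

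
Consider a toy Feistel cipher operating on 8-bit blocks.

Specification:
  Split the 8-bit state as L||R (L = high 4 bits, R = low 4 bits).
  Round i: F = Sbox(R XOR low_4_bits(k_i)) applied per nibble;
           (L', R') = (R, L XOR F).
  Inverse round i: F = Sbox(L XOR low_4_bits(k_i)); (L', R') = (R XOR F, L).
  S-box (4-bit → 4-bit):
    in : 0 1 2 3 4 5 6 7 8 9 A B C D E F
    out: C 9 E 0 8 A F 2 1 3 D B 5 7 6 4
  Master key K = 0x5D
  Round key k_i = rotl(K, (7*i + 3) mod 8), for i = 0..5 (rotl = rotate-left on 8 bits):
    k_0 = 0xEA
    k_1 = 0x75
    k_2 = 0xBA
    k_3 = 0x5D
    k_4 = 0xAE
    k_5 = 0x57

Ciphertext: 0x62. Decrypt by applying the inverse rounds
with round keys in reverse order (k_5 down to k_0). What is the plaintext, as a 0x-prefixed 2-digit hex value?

0xE3

s_0 = ciphertext = 0x62
s_1 = InvRound(s_0, k_5) = 0xB6
s_2 = InvRound(s_1, k_4) = 0xCB
s_3 = InvRound(s_2, k_3) = 0x2C
s_4 = InvRound(s_3, k_2) = 0xD2
s_5 = InvRound(s_4, k_1) = 0x3D
s_6 = InvRound(s_5, k_0) = 0xE3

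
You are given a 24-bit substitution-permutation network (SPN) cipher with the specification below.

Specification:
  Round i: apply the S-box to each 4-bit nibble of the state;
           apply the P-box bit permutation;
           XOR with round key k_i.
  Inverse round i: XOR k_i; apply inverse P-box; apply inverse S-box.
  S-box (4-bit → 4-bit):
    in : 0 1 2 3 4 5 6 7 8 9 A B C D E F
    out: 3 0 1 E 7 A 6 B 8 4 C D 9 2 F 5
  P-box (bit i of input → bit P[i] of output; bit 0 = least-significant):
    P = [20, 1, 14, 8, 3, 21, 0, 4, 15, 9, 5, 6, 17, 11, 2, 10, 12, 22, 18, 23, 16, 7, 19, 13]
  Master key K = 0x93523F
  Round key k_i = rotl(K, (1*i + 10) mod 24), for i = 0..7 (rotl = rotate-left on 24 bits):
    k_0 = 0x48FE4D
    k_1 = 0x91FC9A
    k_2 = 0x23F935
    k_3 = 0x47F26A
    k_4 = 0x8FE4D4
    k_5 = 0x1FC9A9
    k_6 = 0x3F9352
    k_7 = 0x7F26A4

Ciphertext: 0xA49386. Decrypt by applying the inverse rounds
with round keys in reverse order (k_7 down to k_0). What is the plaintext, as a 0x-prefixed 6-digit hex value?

0x266BDD

s_0 = ciphertext = 0xA49386
s_1 = InvRound(s_0, k_7) = 0xB7CF17
s_2 = InvRound(s_1, k_6) = 0x9C3899
s_3 = InvRound(s_2, k_5) = 0xCC2F8A
s_4 = InvRound(s_3, k_4) = 0x2D47C3
s_5 = InvRound(s_4, k_3) = 0x30CF48
s_6 = InvRound(s_5, k_2) = 0xC2B3B2
s_7 = InvRound(s_6, k_1) = 0x2D762B
s_8 = InvRound(s_7, k_0) = 0x266BDD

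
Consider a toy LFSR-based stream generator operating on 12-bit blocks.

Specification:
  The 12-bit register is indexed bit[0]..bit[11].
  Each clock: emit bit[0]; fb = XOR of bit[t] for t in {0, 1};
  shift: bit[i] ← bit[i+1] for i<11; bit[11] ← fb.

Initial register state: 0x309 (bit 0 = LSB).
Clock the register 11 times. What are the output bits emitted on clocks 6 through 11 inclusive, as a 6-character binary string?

reg_0 = 0x309
clock 1: out=1, reg = 0x984
clock 2: out=0, reg = 0x4C2
clock 3: out=0, reg = 0xA61
clock 4: out=1, reg = 0xD30
clock 5: out=0, reg = 0x698
clock 6: out=0, reg = 0x34C
clock 7: out=0, reg = 0x1A6
clock 8: out=0, reg = 0x8D3
clock 9: out=1, reg = 0x469
clock 10: out=1, reg = 0xA34
clock 11: out=0, reg = 0x51A

000110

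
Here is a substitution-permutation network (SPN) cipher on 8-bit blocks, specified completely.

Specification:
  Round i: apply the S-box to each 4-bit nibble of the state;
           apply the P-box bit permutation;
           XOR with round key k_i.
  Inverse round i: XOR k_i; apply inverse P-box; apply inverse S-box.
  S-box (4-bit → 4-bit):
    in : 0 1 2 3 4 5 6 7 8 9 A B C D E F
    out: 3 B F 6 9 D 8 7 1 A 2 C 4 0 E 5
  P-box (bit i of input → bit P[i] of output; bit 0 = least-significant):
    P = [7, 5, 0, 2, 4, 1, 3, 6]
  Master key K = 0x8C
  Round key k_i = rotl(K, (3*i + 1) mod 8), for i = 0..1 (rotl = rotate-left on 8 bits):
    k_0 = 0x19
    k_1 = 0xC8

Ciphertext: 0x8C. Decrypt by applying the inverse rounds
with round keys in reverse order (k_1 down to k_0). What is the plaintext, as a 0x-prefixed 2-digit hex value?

s_0 = ciphertext = 0x8C
s_1 = InvRound(s_0, k_1) = 0x66
s_2 = InvRound(s_1, k_0) = 0x2E

0x2E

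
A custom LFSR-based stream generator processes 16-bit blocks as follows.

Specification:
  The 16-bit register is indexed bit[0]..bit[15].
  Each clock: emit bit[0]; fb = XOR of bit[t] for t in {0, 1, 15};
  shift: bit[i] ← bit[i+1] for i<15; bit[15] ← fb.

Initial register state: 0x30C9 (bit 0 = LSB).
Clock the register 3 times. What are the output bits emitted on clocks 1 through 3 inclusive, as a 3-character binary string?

100

reg_0 = 0x30C9
clock 1: out=1, reg = 0x9864
clock 2: out=0, reg = 0xCC32
clock 3: out=0, reg = 0x6619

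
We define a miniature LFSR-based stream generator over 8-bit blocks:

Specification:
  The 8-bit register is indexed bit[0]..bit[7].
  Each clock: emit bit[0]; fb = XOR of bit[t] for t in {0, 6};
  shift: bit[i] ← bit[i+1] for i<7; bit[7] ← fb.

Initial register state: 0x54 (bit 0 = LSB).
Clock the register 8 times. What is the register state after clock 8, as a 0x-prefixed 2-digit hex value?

reg_0 = 0x54
clock 1: out=0, reg = 0xAA
clock 2: out=0, reg = 0x55
clock 3: out=1, reg = 0x2A
clock 4: out=0, reg = 0x15
clock 5: out=1, reg = 0x8A
clock 6: out=0, reg = 0x45
clock 7: out=1, reg = 0x22
clock 8: out=0, reg = 0x11

0x11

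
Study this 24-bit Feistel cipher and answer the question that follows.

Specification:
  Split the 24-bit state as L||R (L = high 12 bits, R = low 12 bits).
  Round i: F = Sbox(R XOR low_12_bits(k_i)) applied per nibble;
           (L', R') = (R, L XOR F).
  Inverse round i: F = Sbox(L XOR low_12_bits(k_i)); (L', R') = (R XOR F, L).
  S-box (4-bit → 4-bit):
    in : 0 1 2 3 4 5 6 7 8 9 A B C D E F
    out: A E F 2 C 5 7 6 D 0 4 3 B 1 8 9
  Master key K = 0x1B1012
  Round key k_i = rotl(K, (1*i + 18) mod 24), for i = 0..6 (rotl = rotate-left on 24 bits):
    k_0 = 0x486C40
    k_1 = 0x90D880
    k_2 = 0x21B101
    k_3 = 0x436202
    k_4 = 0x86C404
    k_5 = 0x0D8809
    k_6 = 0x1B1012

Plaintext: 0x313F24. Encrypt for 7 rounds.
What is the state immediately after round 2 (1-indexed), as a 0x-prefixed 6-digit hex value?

s_0 = plaintext = 0x313F24
s_1 = Round(s_0, k_0) = 0xF2416F
s_2 = Round(s_1, k_1) = 0x16FFAD
s_3 = Round(s_2, k_2) = 0xFAD924
s_4 = Round(s_3, k_3) = 0x924C5A
s_5 = Round(s_4, k_4) = 0xC5A47C
s_6 = Round(s_5, k_5) = 0x47C73F
s_7 = Round(s_6, k_6) = 0x73F28D

0x16FFAD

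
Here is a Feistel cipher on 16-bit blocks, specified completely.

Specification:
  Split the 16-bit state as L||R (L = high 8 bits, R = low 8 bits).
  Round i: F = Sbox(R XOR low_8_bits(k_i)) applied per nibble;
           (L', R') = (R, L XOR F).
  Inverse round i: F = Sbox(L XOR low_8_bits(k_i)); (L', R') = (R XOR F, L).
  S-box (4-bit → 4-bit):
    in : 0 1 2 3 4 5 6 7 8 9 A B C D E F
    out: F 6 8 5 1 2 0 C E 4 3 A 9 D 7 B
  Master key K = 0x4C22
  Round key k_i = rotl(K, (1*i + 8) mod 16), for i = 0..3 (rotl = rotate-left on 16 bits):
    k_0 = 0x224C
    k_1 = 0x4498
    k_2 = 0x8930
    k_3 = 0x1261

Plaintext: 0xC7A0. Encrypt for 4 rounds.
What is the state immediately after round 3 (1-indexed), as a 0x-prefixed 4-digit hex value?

0x20D1

s_0 = plaintext = 0xC7A0
s_1 = Round(s_0, k_0) = 0xA0BE
s_2 = Round(s_1, k_1) = 0xBE20
s_3 = Round(s_2, k_2) = 0x20D1
s_4 = Round(s_3, k_3) = 0xD18F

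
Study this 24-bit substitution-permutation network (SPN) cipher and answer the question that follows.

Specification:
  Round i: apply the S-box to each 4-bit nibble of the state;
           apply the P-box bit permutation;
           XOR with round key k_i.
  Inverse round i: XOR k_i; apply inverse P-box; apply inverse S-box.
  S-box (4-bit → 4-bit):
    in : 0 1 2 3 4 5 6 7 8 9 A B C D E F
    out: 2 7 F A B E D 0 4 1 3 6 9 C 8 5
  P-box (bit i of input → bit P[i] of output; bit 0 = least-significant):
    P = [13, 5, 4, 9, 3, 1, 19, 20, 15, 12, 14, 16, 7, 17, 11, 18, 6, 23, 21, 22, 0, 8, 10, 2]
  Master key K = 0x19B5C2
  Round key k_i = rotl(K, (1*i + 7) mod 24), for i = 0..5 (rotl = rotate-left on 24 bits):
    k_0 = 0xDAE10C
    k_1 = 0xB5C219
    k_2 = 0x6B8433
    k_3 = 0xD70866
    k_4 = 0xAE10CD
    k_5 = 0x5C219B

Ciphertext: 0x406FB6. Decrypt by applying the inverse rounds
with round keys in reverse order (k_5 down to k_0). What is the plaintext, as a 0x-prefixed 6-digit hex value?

0x6506FD

s_0 = ciphertext = 0x406FB6
s_1 = InvRound(s_0, k_5) = 0x67D863
s_2 = InvRound(s_1, k_4) = 0xE3F610
s_3 = InvRound(s_2, k_3) = 0xDFD132
s_4 = InvRound(s_3, k_2) = 0x1BEBE7
s_5 = InvRound(s_4, k_1) = 0x312711
s_6 = InvRound(s_5, k_0) = 0x6506FD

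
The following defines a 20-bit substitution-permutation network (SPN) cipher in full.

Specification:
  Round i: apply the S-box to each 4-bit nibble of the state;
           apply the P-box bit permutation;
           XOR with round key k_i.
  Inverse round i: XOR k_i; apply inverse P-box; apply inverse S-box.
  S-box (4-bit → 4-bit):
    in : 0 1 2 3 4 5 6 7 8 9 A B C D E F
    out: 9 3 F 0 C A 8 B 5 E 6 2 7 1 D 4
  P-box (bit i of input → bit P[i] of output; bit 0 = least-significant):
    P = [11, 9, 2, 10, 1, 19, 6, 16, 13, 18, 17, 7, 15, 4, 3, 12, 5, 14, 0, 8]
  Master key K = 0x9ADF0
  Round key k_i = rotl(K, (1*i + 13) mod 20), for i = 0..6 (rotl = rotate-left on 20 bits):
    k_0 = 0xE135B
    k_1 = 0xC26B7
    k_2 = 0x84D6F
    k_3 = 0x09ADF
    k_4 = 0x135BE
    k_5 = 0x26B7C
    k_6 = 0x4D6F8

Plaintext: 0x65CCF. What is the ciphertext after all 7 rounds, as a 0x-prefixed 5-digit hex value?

s_0 = plaintext = 0x65CCF
s_1 = Round(s_0, k_0) = 0x0220D
s_2 = Round(s_1, k_1) = 0xB9F0D
s_3 = Round(s_2, k_2) = 0xB1575
s_4 = Round(s_3, k_3) = 0xD5C4D
s_5 = Round(s_4, k_4) = 0x60DCE
s_6 = Round(s_5, k_5) = 0xAD63A
s_7 = Round(s_6, k_6) = 0x4147D

0x4147D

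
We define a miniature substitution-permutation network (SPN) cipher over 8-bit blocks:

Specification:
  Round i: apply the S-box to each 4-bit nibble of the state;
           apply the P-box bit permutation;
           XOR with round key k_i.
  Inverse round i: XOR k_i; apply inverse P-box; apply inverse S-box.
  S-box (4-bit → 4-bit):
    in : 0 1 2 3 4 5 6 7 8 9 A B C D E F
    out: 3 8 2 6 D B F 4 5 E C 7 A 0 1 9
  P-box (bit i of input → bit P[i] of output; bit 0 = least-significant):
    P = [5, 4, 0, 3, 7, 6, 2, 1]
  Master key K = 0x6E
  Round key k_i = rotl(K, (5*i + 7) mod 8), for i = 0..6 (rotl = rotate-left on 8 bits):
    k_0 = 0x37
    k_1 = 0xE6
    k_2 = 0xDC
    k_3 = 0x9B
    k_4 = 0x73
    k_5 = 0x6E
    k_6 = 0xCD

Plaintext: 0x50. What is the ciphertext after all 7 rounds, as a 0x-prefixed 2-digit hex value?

0xD6

s_0 = plaintext = 0x50
s_1 = Round(s_0, k_0) = 0xC5
s_2 = Round(s_1, k_1) = 0x9C
s_3 = Round(s_2, k_2) = 0x82
s_4 = Round(s_3, k_3) = 0x0F
s_5 = Round(s_4, k_4) = 0x9B
s_6 = Round(s_5, k_5) = 0x19
s_7 = Round(s_6, k_6) = 0xD6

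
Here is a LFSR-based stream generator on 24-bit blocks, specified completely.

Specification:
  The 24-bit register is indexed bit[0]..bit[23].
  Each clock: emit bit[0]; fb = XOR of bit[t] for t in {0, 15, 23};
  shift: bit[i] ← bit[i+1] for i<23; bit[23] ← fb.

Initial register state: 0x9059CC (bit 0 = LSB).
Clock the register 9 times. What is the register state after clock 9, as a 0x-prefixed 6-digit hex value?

reg_0 = 0x9059CC
clock 1: out=0, reg = 0xC82CE6
clock 2: out=0, reg = 0xE41673
clock 3: out=1, reg = 0x720B39
clock 4: out=1, reg = 0xB9059C
clock 5: out=0, reg = 0xDC82CE
clock 6: out=0, reg = 0x6E4167
clock 7: out=1, reg = 0xB720B3
clock 8: out=1, reg = 0x5B9059
clock 9: out=1, reg = 0x2DC82C

0x2DC82C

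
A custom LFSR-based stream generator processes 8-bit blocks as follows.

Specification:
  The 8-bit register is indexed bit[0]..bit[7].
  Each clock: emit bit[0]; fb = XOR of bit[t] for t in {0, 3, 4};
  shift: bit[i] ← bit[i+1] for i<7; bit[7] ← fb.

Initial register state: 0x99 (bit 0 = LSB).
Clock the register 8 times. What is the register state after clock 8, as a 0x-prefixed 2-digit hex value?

0xD3

reg_0 = 0x99
clock 1: out=1, reg = 0xCC
clock 2: out=0, reg = 0xE6
clock 3: out=0, reg = 0x73
clock 4: out=1, reg = 0x39
clock 5: out=1, reg = 0x9C
clock 6: out=0, reg = 0x4E
clock 7: out=0, reg = 0xA7
clock 8: out=1, reg = 0xD3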